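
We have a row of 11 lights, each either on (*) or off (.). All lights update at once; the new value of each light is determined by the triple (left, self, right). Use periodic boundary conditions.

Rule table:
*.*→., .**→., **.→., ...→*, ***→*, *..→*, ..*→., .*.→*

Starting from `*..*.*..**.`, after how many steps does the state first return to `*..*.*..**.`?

17

step 1: **.*.**....
step 2: ...*...***.
step 3: **.***..*.*
step 4: *...*.*.*..
step 5: ***.*.*.**.
step 6: .*..*.*....
step 7: .**.*.*****
step 8: ....*..***.
step 9: ***.**..*.*
step 10: **....*.*..
step 11: ..***.*.**.
step 12: *..*..*...*
step 13: .*.**.***..
step 14: .*.....*.**
step 15: .*****.*...
step 16: ..***..****
step 17: *..*.*..**.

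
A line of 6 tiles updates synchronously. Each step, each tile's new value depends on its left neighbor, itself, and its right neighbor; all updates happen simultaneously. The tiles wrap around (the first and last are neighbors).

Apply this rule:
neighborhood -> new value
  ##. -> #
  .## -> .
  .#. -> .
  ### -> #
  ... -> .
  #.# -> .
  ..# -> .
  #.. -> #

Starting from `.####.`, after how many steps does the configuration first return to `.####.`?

step 1: ..####
step 2: #..###
step 3: ##..##
step 4: ###..#
step 5: ####..
step 6: .####.

6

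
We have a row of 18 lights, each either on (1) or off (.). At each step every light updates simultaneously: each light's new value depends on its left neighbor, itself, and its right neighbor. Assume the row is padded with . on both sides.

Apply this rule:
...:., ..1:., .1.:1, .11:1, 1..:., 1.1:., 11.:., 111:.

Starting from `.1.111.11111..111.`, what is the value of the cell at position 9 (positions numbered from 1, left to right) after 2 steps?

step 1: .1.1...1......1...
step 2: .1.1...1......1...
position 9 holds .

.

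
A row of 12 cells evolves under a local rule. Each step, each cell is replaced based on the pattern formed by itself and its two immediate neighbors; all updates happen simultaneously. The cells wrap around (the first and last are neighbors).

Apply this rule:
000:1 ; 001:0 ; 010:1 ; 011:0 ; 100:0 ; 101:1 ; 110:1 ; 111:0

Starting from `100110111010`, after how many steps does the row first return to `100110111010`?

24

100011001111
101001000000
111001011110
001001100011
001000101001
001010111001
001111001001
000001001001
011101001001
100111001001
100001001000
101101001010
110111001111
011001000000
001001011111
001001100001
001000101101
001010110111
001111011001
000001101001
011100111001
100100001001
100101101000
100110111010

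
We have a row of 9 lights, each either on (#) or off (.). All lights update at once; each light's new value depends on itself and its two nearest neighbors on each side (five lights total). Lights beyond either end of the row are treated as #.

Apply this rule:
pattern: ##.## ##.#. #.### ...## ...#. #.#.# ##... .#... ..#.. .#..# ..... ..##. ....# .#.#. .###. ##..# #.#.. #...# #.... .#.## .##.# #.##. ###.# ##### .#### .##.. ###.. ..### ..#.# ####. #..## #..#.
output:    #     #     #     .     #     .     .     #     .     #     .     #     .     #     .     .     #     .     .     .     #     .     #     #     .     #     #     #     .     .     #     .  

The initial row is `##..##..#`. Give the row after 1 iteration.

.#.###.##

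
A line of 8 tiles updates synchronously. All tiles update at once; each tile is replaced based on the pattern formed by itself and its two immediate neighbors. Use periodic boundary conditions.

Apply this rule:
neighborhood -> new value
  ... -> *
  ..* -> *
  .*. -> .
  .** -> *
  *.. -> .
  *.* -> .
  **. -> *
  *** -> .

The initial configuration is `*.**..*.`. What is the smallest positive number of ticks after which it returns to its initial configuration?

32

..**.*..
****...*
...*.***
.**..*.*
.**.*...
***...**
..*.***.
**..*.*.
**.*....
**...***
.*.***..
*..*.*.*
*.*....*
*...****
*.***...
..*.*.**
.*....**
...*****
.***...*
.*.*.**.
*....**.
..*****.
***...*.
*.*.**..
....**.*
.*****..
**...*.*
.*.**..*
...**.*.
*****...
*...*.**
*.**..*.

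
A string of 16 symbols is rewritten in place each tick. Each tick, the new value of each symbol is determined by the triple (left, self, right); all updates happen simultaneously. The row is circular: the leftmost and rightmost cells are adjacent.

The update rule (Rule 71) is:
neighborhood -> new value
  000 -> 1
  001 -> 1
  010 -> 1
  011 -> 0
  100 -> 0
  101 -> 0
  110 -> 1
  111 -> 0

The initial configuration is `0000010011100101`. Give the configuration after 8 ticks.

0000010101100101

0111110100101101
0000010101100101
0111110100101101  (repeats tick 1; period 2)
tick 8: 0000010101100101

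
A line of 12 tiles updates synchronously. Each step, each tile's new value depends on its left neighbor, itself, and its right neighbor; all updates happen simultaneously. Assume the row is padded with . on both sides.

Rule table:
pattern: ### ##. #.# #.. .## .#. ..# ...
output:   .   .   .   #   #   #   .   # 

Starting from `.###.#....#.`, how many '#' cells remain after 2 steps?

5

.#...####.##
.###.#....#.
count of #: 5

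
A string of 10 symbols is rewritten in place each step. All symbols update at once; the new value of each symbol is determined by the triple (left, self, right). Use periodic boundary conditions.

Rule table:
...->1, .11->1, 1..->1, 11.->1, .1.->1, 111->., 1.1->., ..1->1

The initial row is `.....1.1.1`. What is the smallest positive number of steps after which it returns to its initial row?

111111.1.1
.....1.1.1

2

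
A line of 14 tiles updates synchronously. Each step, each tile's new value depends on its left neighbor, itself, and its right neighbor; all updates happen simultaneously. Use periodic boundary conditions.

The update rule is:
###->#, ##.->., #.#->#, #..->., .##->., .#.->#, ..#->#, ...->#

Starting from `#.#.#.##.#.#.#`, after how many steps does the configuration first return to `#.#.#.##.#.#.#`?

28

.#####..#####.
#.###..#.###..
##.#..###.#..#
#.##.#.#.##.#.
##..#####..###
#..#.###..#.##
..###.#..###.#
.#.#.##.#.#.##
#####..#####..
.###..#.###..#
#.#..###.#..##
.##.#.#.##.#.#
#..#####..####
..#.###..#.###
.###.#..###.#.
#.#.##.#.#.##.
####..#####..#
###..#.###..#.
.#..###.#..###
##.#.#.##.#.#.
..#####..#####
.#.###..#.###.
###.#..###.#..
.#.##.#.#.##.#
###..#####..##
##..#.###..#.#
#..###.#..###.
#.#.#.##.#.#.#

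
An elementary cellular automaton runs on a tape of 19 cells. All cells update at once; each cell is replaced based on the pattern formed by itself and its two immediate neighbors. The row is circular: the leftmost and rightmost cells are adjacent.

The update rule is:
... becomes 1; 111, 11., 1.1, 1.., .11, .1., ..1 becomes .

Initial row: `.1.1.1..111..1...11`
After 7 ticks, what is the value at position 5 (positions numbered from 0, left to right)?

.

tick 1: ...............1...
tick 2: 11111111111111...11
tick 3: ...............1...  (repeats tick 1; period 2)
tick 7: ...............1...
position 5 holds .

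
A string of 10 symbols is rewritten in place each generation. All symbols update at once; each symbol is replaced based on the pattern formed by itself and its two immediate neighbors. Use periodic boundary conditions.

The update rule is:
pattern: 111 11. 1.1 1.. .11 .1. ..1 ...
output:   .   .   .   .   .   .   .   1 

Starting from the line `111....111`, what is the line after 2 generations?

111....111

....11....
111....111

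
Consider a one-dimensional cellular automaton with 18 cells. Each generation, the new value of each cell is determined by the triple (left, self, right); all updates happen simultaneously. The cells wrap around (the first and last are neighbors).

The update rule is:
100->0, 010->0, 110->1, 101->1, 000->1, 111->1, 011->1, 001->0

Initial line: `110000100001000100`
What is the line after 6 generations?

111111111111011111

generation 1: 110110001100010000
generation 2: 111110101101000110
generation 3: 111111011110010111
generation 4: 111111111110001111
generation 5: 111111111110101111
generation 6: 111111111111011111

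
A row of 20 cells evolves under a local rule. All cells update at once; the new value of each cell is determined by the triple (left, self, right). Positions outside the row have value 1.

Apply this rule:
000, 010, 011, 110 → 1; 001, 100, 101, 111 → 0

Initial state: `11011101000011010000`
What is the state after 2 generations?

generation 1: 01010101011011010110
generation 2: 01010101011011010110

01010101011011010110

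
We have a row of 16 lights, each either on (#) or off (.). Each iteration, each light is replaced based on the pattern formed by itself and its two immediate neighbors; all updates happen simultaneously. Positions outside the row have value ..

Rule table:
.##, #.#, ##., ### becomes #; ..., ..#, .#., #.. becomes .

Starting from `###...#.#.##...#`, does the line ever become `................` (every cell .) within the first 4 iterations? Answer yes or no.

###....#.###....
###.....####....
###.....####....  (fixed point — unchanged through iteration 4)
iteration 4 is ###.....####...., still not uniform .

no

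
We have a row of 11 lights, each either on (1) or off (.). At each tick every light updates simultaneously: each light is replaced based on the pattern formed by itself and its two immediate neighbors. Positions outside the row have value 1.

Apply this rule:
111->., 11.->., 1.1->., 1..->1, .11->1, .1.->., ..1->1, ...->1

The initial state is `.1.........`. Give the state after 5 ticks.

....1111111

..111111111
111........
...11111111
1111.......
....1111111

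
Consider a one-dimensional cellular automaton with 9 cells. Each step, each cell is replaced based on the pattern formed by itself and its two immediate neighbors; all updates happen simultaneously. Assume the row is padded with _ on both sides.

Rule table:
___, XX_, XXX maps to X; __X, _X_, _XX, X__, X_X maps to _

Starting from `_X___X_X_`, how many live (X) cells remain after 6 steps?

___X_____
XX___XXXX
_X_X__XXX
_______XX
XXXXXX__X
_XXXXX___
count of X: 5

5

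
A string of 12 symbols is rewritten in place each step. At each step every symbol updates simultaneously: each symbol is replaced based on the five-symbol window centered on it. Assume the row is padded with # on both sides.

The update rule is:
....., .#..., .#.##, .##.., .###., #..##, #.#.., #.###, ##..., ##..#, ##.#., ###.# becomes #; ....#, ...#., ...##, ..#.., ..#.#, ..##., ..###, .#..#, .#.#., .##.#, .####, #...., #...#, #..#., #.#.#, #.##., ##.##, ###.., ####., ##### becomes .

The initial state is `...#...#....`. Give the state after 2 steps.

.#...#...#..

#...#...#...
.#...#...#..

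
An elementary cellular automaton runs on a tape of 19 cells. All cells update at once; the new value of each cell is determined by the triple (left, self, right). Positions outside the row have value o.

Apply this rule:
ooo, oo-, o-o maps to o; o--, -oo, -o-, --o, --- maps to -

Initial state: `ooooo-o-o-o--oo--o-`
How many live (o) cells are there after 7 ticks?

8

oooooo-o-o----o---o
ooooooo-o----------
oooooooo-----------
oooooooo-----------  (fixed point — unchanged through tick 7)
count of o: 8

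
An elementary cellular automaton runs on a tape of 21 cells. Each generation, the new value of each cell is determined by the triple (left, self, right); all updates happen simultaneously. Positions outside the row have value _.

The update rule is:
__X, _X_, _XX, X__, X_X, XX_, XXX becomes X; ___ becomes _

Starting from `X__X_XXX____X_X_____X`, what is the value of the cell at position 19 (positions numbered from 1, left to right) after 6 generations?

X

XXXXXXXXX__XXXXX___XX
XXXXXXXXXXXXXXXXX_XXX
XXXXXXXXXXXXXXXXXXXXX
XXXXXXXXXXXXXXXXXXXXX  (fixed point — unchanged through generation 6)
position 19 holds X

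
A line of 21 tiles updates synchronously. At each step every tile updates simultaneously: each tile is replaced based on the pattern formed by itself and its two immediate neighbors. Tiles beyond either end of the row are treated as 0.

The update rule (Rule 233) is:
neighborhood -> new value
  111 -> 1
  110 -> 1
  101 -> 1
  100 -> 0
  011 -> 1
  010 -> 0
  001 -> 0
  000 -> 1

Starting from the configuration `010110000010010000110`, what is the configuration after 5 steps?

011111111111111111110

001110111000000110110
101111111011110111110
011111111111111111110
011111111111111111110  (fixed point — unchanged through step 5)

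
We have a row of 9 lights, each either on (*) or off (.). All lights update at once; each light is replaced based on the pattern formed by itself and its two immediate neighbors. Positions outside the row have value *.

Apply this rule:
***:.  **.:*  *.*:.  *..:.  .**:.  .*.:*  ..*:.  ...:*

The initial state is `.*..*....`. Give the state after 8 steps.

.*..*..*.

.*..*.**.
.*..*..*.
.*..*..*.  (fixed point — unchanged through step 8)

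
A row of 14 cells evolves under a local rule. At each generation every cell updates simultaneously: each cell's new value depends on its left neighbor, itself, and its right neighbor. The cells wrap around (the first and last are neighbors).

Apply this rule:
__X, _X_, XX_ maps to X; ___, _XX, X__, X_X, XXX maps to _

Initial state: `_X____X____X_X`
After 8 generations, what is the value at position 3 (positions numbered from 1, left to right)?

_X___XX___XX_X
_X__X_X__X_X_X
_X_XX_X_XX_X_X
_X__X_X__X_X_X  (repeats generation 2; period 2)
generation 8: _X__X_X__X_X_X
position 3 holds _

_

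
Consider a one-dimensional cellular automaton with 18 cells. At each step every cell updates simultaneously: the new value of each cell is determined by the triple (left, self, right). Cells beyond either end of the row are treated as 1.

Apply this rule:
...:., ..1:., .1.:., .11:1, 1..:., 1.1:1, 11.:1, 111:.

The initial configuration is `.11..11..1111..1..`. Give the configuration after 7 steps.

step 1: 111..11..1..1.....
step 2: ..1..11...........
step 3: .....11...........
step 4: .....11...........  (fixed point — unchanged through step 7)

.....11...........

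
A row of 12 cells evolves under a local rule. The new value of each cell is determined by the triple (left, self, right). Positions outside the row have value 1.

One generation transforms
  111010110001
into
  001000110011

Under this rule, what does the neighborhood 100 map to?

0

At position 8 the neighborhood is 100; the next row has 0 there.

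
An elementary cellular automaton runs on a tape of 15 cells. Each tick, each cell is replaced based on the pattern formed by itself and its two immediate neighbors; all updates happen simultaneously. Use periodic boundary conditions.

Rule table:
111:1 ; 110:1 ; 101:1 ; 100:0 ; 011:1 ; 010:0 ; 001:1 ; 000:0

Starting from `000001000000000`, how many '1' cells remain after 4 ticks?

000010000000000
000100000000000
001000000000000
010000000000000
count of 1: 1

1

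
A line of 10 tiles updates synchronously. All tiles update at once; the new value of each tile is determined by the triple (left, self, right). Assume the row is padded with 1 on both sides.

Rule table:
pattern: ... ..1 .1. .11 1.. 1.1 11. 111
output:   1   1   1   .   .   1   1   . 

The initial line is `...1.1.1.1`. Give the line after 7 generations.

.11111111.
1.......11
1.111111..
11.....1.1
.1.111111.
111.....11
..1.1111..

..1.1111..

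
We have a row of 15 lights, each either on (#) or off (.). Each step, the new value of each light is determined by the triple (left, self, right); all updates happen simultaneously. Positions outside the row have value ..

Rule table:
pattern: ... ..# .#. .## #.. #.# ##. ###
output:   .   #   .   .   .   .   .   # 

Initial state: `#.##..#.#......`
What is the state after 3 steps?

...#...........

step 1: .....#.........
step 2: ....#..........
step 3: ...#...........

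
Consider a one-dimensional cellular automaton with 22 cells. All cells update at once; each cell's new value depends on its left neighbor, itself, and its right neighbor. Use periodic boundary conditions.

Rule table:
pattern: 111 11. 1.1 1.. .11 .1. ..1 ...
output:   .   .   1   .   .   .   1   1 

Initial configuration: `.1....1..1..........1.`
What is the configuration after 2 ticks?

1..111..1..111111111..
..1....1..1..........1

..1....1..1..........1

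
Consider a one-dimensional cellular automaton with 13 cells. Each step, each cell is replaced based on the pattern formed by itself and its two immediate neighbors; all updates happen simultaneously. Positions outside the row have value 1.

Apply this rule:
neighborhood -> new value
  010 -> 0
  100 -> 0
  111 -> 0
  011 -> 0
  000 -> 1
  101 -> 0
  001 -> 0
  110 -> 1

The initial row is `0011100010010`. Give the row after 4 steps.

0000001011000

step 1: 0000101000000
step 2: 0110000011110
step 3: 0010111000010
step 4: 0000001011000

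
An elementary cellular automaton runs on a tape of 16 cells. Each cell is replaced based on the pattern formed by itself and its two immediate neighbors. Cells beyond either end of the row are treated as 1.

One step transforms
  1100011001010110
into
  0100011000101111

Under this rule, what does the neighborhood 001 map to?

0

At position 4 the neighborhood is 001; the next row has 0 there.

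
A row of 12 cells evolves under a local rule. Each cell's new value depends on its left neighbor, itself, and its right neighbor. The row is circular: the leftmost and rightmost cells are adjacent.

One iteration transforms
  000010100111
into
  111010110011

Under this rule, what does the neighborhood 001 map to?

0

At position 3 the neighborhood is 001; the next row has 0 there.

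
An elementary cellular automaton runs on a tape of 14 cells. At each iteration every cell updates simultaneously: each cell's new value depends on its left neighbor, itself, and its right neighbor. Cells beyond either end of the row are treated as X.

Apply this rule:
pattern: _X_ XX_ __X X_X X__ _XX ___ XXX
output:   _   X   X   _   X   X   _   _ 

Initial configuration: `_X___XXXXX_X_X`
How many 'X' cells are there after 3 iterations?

iteration 1: __X_XX___X___X
iteration 2: XX__XXX_X_X_XX
iteration 3: _XXXX_X_____X_
count of X: 6

6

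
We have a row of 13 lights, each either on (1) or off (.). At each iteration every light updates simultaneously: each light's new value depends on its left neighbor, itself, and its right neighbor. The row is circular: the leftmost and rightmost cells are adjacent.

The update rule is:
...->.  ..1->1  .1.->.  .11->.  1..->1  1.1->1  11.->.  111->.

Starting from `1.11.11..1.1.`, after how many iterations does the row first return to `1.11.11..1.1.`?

2

iteration 1: .1..1..11.1.1
iteration 2: 1.11.11..1.1.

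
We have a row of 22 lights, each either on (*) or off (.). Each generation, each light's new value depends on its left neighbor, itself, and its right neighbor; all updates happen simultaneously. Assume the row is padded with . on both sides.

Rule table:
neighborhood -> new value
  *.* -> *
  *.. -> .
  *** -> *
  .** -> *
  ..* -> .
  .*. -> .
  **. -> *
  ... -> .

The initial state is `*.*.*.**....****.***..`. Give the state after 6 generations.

.*.*.***....********..
..*.****....********..
...*****....********..
...*****....********..  (fixed point — unchanged through generation 6)

...*****....********..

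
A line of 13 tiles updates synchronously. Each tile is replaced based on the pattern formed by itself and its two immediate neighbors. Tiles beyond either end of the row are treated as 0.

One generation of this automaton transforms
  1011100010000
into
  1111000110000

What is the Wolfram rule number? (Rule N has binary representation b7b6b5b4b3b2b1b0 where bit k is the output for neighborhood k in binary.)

position 3: 111 → 1  (bit 7 = 1)
position 4: 110 → 0  (bit 6 = 0)
position 1: 101 → 1  (bit 5 = 1)
position 5: 100 → 0  (bit 4 = 0)
position 2: 011 → 1  (bit 3 = 1)
position 0: 010 → 1  (bit 2 = 1)
position 7: 001 → 1  (bit 1 = 1)
position 6: 000 → 0  (bit 0 = 0)
bits b7..b0 = 10101110 = 174

174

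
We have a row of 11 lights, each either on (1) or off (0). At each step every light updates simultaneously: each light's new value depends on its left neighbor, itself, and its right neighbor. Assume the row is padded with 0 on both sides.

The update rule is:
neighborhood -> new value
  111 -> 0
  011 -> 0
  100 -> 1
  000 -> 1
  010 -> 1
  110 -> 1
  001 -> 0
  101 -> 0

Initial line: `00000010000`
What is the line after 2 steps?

00001000001

step 1: 11111011111
step 2: 00001000001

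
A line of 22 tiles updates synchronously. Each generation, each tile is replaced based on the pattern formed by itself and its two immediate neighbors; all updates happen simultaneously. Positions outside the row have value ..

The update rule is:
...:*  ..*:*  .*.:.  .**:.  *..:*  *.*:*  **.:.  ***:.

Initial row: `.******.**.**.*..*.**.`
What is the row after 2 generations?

.******.**.**.*..*.**.

*......*..*..*.**.*..*
.******.**.**.*..*.**.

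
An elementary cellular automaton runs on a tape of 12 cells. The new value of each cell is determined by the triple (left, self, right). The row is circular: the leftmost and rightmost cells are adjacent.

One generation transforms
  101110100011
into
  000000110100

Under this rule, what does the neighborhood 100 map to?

At position 7 the neighborhood is 100; the next row has 1 there.

1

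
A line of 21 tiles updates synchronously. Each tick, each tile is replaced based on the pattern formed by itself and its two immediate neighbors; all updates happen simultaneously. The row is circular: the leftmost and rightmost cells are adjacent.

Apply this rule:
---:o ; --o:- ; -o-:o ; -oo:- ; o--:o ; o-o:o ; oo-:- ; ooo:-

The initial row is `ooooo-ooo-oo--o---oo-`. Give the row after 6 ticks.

-----o---o--o-ooo---o
oooo-ooo-oo-oo---oo-o
----o---o--o--oo---o-
ooo-ooo-oo-oo---oo-oo
---o---o--o--oo---o--
oo-ooo-oo-oo---oo-ooo

oo-ooo-oo-oo---oo-ooo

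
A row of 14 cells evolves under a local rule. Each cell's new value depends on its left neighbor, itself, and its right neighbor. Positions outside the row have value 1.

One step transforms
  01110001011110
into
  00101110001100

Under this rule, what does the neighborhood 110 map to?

0

At position 3 the neighborhood is 110; the next row has 0 there.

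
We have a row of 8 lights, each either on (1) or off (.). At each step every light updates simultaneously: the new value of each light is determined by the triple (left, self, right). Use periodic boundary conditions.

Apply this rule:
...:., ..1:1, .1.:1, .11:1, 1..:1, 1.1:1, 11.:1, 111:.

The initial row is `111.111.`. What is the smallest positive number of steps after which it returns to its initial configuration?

1.111.11
111.111.

2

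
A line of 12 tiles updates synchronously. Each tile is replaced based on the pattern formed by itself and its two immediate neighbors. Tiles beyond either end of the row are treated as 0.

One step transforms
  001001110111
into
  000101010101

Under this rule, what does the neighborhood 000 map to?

0

At position 0 the neighborhood is 000; the next row has 0 there.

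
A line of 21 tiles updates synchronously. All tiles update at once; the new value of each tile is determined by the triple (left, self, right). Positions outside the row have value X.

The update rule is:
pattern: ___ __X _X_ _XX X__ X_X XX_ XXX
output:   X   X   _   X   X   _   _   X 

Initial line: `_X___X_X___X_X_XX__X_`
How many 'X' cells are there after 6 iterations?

16

__XXX___XXX____X_XX__
XXXX_XXXXX_XXXX__X_XX
XXX__XXXX__XXX_XX__XX
XX_XXXXX_XXXX__X_XXXX
X__XXXX__XXX_XX__XXXX
_XXXXX_XXXX__X_XXXXXX
count of X: 16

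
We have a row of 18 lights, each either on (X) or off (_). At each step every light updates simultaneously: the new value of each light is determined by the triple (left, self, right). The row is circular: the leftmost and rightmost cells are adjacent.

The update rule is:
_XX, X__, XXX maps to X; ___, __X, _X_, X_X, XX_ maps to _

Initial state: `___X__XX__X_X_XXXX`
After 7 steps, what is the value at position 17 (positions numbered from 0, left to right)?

_

X___X_X_X_____XXX_
_X_______X____XX__
__X_______X___X_X_
___X_______X_____X
X___X_______X_____
_X___X_______X____
__X___X_______X___
position 17 holds _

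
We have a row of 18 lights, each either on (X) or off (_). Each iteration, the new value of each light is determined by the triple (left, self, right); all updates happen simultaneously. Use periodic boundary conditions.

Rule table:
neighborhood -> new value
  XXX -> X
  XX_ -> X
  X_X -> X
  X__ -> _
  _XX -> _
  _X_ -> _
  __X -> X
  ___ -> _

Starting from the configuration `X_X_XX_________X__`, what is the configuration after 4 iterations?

X_X________X__X_X_

iteration 1: _X_X_X________X__X
iteration 2: X_X_X________X__X_
iteration 3: _X_X________X__X_X
iteration 4: X_X________X__X_X_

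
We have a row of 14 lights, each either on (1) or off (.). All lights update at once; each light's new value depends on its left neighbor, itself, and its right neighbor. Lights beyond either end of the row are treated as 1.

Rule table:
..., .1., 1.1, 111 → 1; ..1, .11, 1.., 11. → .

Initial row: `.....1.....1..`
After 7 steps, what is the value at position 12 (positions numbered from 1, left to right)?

.111.1.111.1..
1.1.111.1.11..
.111.1.111....
1.1.111.1..11.
.111.1.11....1
1.1.111...11..
.111.1..1.....
position 12 holds .

.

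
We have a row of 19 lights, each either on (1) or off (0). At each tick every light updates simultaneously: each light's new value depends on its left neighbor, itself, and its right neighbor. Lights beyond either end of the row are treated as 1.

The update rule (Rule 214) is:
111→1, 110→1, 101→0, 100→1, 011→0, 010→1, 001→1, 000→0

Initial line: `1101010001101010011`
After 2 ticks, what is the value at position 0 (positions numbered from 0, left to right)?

1101011010101011101
1101001010101001100
position 0 holds 1

1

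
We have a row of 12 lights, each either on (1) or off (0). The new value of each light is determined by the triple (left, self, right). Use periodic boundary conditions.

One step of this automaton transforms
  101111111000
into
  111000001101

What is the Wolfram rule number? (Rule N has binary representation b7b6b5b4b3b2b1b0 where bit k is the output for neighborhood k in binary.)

position 3: 111 → 0  (bit 7 = 0)
position 8: 110 → 1  (bit 6 = 1)
position 1: 101 → 1  (bit 5 = 1)
position 9: 100 → 1  (bit 4 = 1)
position 2: 011 → 1  (bit 3 = 1)
position 0: 010 → 1  (bit 2 = 1)
position 11: 001 → 1  (bit 1 = 1)
position 10: 000 → 0  (bit 0 = 0)
bits b7..b0 = 01111110 = 126

126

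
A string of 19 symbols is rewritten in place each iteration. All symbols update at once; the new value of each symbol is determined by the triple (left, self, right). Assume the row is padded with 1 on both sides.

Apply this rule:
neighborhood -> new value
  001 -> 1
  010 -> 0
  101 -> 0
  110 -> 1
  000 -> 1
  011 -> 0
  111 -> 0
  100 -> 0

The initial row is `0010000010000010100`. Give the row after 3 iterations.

0110011000011000010

0100111100111100001
0001000101000101110
0110011000011000010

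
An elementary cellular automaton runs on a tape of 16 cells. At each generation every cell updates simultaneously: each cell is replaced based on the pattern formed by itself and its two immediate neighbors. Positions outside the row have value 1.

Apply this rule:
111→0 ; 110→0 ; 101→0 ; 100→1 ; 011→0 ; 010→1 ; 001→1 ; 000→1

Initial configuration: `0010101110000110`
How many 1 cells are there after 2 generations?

8

1110100001111000
0000111110000111
count of 1: 8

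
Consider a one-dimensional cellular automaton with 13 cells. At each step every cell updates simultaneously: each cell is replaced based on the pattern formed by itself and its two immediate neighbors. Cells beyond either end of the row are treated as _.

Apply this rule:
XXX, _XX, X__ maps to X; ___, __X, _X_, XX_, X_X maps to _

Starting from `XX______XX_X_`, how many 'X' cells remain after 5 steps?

2

step 1: X_X_____X___X
step 2: ___X_____X___
step 3: ____X_____X__
step 4: _____X_____X_
step 5: ______X_____X
count of X: 2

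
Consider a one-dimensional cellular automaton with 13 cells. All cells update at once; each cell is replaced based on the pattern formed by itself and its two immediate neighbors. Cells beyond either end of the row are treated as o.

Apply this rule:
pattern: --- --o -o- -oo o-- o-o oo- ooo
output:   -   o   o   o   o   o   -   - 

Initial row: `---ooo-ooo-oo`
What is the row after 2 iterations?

o-oo--oo--oo-
-oo-ooo-ooo-o

-oo-ooo-ooo-o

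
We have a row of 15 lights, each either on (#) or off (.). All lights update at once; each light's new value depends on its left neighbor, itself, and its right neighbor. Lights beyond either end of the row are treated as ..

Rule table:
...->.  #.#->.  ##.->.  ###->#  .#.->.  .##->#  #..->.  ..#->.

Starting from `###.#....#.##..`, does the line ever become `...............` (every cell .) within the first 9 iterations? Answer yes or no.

##.........#...
#..............
...............
all cells are . at iteration 3

yes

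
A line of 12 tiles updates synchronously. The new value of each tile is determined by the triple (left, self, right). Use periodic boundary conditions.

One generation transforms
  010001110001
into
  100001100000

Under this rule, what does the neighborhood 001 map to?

At position 4 the neighborhood is 001; the next row has 0 there.

0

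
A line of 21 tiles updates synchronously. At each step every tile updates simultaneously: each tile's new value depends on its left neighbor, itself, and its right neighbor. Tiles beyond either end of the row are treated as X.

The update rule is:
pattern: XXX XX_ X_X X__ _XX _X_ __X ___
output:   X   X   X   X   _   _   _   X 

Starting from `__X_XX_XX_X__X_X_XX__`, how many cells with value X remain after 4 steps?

12

X__X_XX_XX_X__X_X_XX_
XX__X_XX_XX_X__X_X_XX
XXX__X_XX_XX_X__X_X_X
XXXX__X_XX_XX_X__X_X_
count of X: 12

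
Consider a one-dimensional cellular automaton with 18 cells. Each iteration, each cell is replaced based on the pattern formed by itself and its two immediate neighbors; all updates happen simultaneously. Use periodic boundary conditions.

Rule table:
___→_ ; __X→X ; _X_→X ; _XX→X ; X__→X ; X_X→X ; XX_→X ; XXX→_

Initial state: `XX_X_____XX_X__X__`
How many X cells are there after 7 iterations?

15

iteration 1: XXXXX___XXXXXXXXXX
iteration 2: ____XX_XX_________
iteration 3: ___XXXXXXX________
iteration 4: __XX_____XX_______
iteration 5: _XXXX___XXXX______
iteration 6: XX__XX_XX__XX_____
iteration 7: XXXXXXXXXXXXXX___X
count of X: 15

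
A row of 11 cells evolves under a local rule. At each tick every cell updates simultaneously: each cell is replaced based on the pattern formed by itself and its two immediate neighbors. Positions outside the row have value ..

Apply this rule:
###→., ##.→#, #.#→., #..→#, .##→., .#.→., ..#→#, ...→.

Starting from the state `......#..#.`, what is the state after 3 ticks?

...#.#.#.#.

.....#.##.#
....#...#..
...#.#.#.#.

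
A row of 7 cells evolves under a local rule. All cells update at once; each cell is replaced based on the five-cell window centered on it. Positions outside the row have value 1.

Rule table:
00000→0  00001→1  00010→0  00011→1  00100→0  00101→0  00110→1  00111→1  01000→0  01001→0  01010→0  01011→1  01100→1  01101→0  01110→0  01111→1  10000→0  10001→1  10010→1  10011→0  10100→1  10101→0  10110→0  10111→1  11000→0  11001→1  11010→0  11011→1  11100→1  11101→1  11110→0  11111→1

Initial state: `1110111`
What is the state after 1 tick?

1011111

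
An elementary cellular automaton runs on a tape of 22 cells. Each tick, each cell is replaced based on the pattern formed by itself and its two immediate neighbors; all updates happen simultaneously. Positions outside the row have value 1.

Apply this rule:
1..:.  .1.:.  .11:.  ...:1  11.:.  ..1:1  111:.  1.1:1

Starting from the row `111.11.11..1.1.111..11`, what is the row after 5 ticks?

.1...1..1.1..1..1...1.

...1..1...1.1.1....1..
.11..1..11.1.1..111..1
1...1..1..1.1..1....1.
..11..1..1.1..1..111.1
.1...1..1.1..1..1...1.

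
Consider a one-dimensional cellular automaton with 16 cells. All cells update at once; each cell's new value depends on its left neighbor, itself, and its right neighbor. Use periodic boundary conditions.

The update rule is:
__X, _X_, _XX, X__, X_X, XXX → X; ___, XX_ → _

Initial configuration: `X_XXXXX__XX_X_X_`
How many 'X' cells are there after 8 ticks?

14

tick 1: XXXXXX_XXX_XXXXX
tick 2: XXXXX_XXX_XXXXXX
tick 3: XXXX_XXX_XXXXXXX
tick 4: XXX_XXX_XXXXXXXX
tick 5: XX_XXX_XXXXXXXXX
tick 6: X_XXX_XXXXXXXXXX
tick 7: _XXX_XXXXXXXXXXX
tick 8: XXX_XXXXXXXXXXX_
count of X: 14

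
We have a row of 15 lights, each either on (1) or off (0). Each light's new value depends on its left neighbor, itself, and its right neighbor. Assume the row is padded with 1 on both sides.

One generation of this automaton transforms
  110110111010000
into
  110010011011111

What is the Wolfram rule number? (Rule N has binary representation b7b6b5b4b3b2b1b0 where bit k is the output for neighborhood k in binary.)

position 0: 111 → 1  (bit 7 = 1)
position 1: 110 → 1  (bit 6 = 1)
position 2: 101 → 0  (bit 5 = 0)
position 11: 100 → 1  (bit 4 = 1)
position 3: 011 → 0  (bit 3 = 0)
position 10: 010 → 1  (bit 2 = 1)
position 14: 001 → 1  (bit 1 = 1)
position 12: 000 → 1  (bit 0 = 1)
bits b7..b0 = 11010111 = 215

215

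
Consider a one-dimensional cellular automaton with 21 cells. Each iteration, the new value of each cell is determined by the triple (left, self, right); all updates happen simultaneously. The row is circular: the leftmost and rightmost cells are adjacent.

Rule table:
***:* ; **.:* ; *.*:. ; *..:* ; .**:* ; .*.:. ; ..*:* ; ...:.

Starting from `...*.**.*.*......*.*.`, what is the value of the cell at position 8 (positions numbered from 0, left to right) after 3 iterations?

*

..*..**....*....*...*
**.*****..*.*..*.*.*.
**.*******...**......
position 8 holds *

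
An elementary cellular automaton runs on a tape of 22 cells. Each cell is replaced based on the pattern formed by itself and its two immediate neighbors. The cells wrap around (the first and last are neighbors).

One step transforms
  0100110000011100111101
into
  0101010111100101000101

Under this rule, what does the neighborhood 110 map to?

At position 5 the neighborhood is 110; the next row has 1 there.

1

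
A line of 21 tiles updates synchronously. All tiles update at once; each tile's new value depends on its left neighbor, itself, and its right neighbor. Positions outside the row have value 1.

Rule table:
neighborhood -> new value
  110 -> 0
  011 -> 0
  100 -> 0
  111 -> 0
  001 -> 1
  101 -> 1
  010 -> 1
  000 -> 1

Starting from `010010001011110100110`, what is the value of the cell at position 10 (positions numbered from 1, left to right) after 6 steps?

0

step 1: 110110111100001101001
step 2: 001001000001110011010
step 3: 011011011110000100111
step 4: 100100100000111101000
step 5: 001101101111000011011
step 6: 010010010000011100100
position 10 holds 0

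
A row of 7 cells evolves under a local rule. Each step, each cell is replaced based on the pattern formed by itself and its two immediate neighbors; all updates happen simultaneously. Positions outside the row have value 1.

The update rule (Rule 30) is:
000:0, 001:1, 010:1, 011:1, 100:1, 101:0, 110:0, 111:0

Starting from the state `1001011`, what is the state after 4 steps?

0111010
0100010
0110110
0100100

0100100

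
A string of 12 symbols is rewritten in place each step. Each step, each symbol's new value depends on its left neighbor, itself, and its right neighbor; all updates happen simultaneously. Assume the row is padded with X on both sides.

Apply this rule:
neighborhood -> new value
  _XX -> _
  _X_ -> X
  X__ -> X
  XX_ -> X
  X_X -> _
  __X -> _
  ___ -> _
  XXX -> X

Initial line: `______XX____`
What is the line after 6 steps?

step 1: X______XX___
step 2: XX______XX__
step 3: XXX______XX_
step 4: XXXX______X_
step 5: XXXXX_____X_
step 6: XXXXXX____X_

XXXXXX____X_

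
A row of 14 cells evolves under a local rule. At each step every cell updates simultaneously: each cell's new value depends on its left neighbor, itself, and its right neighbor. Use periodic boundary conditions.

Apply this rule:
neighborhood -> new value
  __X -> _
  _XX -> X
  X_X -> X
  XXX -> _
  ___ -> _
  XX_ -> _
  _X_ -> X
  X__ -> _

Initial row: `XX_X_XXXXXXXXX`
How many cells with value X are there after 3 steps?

1

__XXXX________
__X___________
__X___________
count of X: 1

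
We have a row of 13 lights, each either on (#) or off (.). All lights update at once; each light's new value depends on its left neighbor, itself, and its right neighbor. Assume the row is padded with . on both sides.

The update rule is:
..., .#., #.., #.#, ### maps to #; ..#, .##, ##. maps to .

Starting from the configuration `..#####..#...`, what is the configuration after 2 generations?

#..###.#.####
##..#.###.##.

##..#.###.##.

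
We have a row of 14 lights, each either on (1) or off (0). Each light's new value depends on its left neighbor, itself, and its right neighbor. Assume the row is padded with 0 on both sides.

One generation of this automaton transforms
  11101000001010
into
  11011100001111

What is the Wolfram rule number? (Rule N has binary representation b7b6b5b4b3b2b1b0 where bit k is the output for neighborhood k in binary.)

position 1: 111 → 1  (bit 7 = 1)
position 2: 110 → 0  (bit 6 = 0)
position 3: 101 → 1  (bit 5 = 1)
position 5: 100 → 1  (bit 4 = 1)
position 0: 011 → 1  (bit 3 = 1)
position 4: 010 → 1  (bit 2 = 1)
position 9: 001 → 0  (bit 1 = 0)
position 6: 000 → 0  (bit 0 = 0)
bits b7..b0 = 10111100 = 188

188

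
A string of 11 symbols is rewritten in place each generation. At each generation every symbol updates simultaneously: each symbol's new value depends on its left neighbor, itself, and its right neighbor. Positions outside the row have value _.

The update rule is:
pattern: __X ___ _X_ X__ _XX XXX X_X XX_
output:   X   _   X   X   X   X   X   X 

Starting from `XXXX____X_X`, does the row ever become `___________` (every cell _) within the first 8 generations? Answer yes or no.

XXXXX__XXXX
XXXXXXXXXXX
XXXXXXXXXXX  (fixed point — unchanged through generation 8)
generation 8 is XXXXXXXXXXX, still not uniform _

no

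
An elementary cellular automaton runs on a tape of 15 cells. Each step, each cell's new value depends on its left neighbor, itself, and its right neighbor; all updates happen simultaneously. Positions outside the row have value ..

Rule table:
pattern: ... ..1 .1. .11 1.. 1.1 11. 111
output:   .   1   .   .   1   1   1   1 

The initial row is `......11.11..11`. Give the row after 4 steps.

..1.1.1.1.11.11

.....1.11.111.1
....1.1.11.111.
...1.1.1.11.111
..1.1.1.1.11.11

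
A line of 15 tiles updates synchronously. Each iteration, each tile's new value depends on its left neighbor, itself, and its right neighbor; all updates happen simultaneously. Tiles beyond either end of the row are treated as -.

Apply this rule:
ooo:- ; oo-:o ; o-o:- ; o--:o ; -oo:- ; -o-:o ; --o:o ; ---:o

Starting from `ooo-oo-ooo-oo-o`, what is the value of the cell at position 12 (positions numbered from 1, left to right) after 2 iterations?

--o--o---o--o-o
ooooooooooooo-o
position 12 holds o

o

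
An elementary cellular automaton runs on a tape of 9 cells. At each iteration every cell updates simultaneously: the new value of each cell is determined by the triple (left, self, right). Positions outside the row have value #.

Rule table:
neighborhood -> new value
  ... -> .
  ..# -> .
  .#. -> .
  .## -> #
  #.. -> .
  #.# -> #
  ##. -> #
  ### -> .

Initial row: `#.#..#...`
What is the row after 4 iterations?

#........

iteration 1: ##.......
iteration 2: .#.......
iteration 3: #........
iteration 4: #........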